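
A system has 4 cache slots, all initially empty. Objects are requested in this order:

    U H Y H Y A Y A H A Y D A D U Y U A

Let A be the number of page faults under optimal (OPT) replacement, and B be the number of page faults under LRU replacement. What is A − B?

Under OPT: F F F . . F . . . . . F . . . . . . → 5 faults.
Under LRU: F F F . . F . . . . . F . . F . . . → 6 faults.
A − B = 5 − 6 = -1.

-1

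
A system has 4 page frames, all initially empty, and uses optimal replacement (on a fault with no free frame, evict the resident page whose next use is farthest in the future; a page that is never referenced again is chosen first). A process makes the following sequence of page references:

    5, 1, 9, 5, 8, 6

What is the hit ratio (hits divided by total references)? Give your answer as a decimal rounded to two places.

0.17

5 → fault, frames (5)
1 → fault, frames (5 1)
9 → fault, frames (5 1 9)
5 → hit
8 → fault, frames (5 1 9 8)
6 → fault, evict 8, frames (5 1 9 6)
Hits: 1 of 6 references → 1/6 = 0.1667.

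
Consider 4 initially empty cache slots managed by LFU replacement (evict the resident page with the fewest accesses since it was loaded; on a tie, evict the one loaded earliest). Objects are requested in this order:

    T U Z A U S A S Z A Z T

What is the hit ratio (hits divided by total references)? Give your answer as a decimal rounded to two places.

0.50

T → fault, frames (T)
U → fault, frames (T U)
Z → fault, frames (T U Z)
A → fault, frames (T U Z A)
U → hit
S → fault, evict T, frames (U Z A S)
A → hit
S → hit
Z → hit
A → hit
Z → hit
T → fault, evict U, frames (Z A S T)
Hits: 6 of 12 references → 6/12 = 0.5000.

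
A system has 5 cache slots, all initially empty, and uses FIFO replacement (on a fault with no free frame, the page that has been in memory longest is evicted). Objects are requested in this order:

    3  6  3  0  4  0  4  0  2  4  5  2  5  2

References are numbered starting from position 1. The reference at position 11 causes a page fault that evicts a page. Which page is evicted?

3

pos 1: 3 -> fault, frames (3)
pos 2: 6 -> fault, frames (3 6)
pos 3: 3 -> hit
pos 4: 0 -> fault, frames (3 6 0)
pos 5: 4 -> fault, frames (3 6 0 4)
pos 6: 0 -> hit
pos 7: 4 -> hit
pos 8: 0 -> hit
pos 9: 2 -> fault, frames (3 6 0 4 2)
pos 10: 4 -> hit
pos 11: 5 -> fault, evict 3, frames (6 0 4 2 5)
At position 11, page 3 is evicted.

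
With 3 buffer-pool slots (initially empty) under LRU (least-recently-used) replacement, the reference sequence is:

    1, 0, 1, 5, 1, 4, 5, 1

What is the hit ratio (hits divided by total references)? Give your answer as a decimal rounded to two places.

1 -> miss, frames {1}
0 -> miss, frames {1,0}
1 -> hit
5 -> miss, frames {0,1,5}
1 -> hit
4 -> miss, evict 0, frames {5,1,4}
5 -> hit
1 -> hit
Hits: 4 of 8 references → 4/8 = 0.5000.

0.50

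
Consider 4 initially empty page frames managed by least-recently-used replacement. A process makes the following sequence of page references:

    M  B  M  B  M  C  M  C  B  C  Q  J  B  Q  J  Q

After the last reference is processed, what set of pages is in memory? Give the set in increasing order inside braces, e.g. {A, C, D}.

M → miss, frames [M]
B → miss, frames [M, B]
M → hit
B → hit
M → hit
C → miss, frames [B, M, C]
M → hit
C → hit
B → hit
C → hit
Q → miss, frames [M, B, C, Q]
J → miss, evict M, frames [B, C, Q, J]
B → hit
Q → hit
J → hit
Q → hit

{B, C, J, Q}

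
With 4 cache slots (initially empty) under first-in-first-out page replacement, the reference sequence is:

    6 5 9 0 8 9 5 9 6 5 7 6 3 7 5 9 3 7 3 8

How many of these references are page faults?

11

6 -> miss, frames {6}
5 -> miss, frames {6,5}
9 -> miss, frames {6,5,9}
0 -> miss, frames {6,5,9,0}
8 -> miss, evict 6, frames {5,9,0,8}
9 -> hit
5 -> hit
9 -> hit
6 -> miss, evict 5, frames {9,0,8,6}
5 -> miss, evict 9, frames {0,8,6,5}
7 -> miss, evict 0, frames {8,6,5,7}
6 -> hit
3 -> miss, evict 8, frames {6,5,7,3}
7 -> hit
5 -> hit
9 -> miss, evict 6, frames {5,7,3,9}
3 -> hit
7 -> hit
3 -> hit
8 -> miss, evict 5, frames {7,3,9,8}
Page faults: 11.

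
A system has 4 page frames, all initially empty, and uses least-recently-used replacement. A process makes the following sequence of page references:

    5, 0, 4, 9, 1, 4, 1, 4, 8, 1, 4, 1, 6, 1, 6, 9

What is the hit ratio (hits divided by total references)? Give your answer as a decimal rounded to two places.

0.50

5 → fault, frames [5]
0 → fault, frames [5, 0]
4 → fault, frames [5, 0, 4]
9 → fault, frames [5, 0, 4, 9]
1 → fault, evict 5, frames [0, 4, 9, 1]
4 → hit
1 → hit
4 → hit
8 → fault, evict 0, frames [9, 1, 4, 8]
1 → hit
4 → hit
1 → hit
6 → fault, evict 9, frames [8, 4, 1, 6]
1 → hit
6 → hit
9 → fault, evict 8, frames [4, 1, 6, 9]
Hits: 8 of 16 references → 8/16 = 0.5000.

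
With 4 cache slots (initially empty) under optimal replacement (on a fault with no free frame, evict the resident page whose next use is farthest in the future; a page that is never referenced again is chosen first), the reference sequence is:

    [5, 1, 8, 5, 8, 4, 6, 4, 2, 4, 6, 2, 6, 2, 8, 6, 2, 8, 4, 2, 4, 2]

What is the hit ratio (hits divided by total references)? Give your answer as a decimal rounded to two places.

0.73

5 → miss, frames [5]
1 → miss, frames [5, 1]
8 → miss, frames [5, 1, 8]
5 → hit
8 → hit
4 → miss, frames [5, 1, 8, 4]
6 → miss, evict 1, frames [5, 8, 4, 6]
4 → hit
2 → miss, evict 5, frames [8, 4, 6, 2]
4 → hit
6 → hit
2 → hit
6 → hit
2 → hit
8 → hit
6 → hit
2 → hit
8 → hit
4 → hit
2 → hit
4 → hit
2 → hit
Hits: 16 of 22 references → 16/22 = 0.7273.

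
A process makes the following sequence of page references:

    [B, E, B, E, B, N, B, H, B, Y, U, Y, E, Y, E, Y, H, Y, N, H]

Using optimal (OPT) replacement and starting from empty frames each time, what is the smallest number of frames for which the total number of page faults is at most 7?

4

f=1: 20 faults
f=2: 9 faults
f=3: 8 faults
f=4: 7 faults
f=5: 6 faults
f=6: 6 faults
Smallest f with faults ≤ 7 is 4.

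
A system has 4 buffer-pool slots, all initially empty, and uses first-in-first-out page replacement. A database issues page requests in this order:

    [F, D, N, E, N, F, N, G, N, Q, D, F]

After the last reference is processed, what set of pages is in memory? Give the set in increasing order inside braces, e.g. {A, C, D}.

F: fault, frames [F]
D: fault, frames [F, D]
N: fault, frames [F, D, N]
E: fault, frames [F, D, N, E]
N: hit
F: hit
N: hit
G: fault, evict F, frames [D, N, E, G]
N: hit
Q: fault, evict D, frames [N, E, G, Q]
D: fault, evict N, frames [E, G, Q, D]
F: fault, evict E, frames [G, Q, D, F]

{D, F, G, Q}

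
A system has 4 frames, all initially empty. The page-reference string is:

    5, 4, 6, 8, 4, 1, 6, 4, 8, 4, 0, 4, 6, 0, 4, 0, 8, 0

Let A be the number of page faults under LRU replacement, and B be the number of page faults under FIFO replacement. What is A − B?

Under LRU: F F F F . F . . . . F . . . . . . . → 6 faults.
Under FIFO: F F F F . F . . . . F F F . . . F . → 9 faults.
A − B = 6 − 9 = -3.

-3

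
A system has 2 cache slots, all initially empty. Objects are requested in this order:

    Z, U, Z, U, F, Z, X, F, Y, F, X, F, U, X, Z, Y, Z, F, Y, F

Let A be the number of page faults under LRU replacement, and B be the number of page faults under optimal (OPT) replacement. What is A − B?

4

Under LRU: F F . . F F F F F . F . F F F F . F F . → 14 faults.
Under OPT: F F . . F . F . F . F . F . F F . F . . → 10 faults.
A − B = 14 − 10 = 4.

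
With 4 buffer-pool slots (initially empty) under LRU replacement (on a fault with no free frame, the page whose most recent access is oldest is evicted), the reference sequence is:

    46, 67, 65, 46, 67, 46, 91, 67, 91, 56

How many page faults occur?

5

46 → fault, frames {46}
67 → fault, frames {46,67}
65 → fault, frames {46,67,65}
46 → hit
67 → hit
46 → hit
91 → fault, frames {65,67,46,91}
67 → hit
91 → hit
56 → fault, evict 65, frames {46,67,91,56}
Page faults: 5.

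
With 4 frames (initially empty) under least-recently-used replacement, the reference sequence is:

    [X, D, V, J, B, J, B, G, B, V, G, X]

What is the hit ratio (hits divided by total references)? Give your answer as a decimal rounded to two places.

X: fault, frames (X)
D: fault, frames (X D)
V: fault, frames (X D V)
J: fault, frames (X D V J)
B: fault, evict X, frames (D V J B)
J: hit
B: hit
G: fault, evict D, frames (V J B G)
B: hit
V: hit
G: hit
X: fault, evict J, frames (B V G X)
Hits: 5 of 12 references → 5/12 = 0.4167.

0.42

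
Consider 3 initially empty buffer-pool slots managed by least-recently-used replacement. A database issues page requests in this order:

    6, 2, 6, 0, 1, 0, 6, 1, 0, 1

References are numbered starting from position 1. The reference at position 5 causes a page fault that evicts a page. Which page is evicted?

2

pos 1: 6 -> fault, frames [6]
pos 2: 2 -> fault, frames [6, 2]
pos 3: 6 -> hit
pos 4: 0 -> fault, frames [2, 6, 0]
pos 5: 1 -> fault, evict 2, frames [6, 0, 1]
At position 5, page 2 is evicted.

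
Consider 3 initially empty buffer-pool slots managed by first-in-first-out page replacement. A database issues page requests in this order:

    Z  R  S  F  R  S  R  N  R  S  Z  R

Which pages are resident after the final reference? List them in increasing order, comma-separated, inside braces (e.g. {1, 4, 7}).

Z: miss, frames [Z]
R: miss, frames [Z, R]
S: miss, frames [Z, R, S]
F: miss, evict Z, frames [R, S, F]
R: hit
S: hit
R: hit
N: miss, evict R, frames [S, F, N]
R: miss, evict S, frames [F, N, R]
S: miss, evict F, frames [N, R, S]
Z: miss, evict N, frames [R, S, Z]
R: hit

{R, S, Z}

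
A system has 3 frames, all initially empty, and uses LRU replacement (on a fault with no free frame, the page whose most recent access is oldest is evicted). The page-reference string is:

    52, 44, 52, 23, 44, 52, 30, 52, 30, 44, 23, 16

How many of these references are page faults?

52 → fault, frames (52)
44 → fault, frames (52 44)
52 → hit
23 → fault, frames (44 52 23)
44 → hit
52 → hit
30 → fault, evict 23, frames (44 52 30)
52 → hit
30 → hit
44 → hit
23 → fault, evict 52, frames (30 44 23)
16 → fault, evict 30, frames (44 23 16)
Page faults: 6.

6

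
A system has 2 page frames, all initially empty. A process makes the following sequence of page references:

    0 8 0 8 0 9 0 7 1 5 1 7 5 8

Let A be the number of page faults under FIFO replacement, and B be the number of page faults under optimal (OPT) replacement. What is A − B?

Under FIFO: F F . . . F F F F F . F . F → 9 faults.
Under OPT: F F . . . F . F F F . F . F → 8 faults.
A − B = 9 − 8 = 1.

1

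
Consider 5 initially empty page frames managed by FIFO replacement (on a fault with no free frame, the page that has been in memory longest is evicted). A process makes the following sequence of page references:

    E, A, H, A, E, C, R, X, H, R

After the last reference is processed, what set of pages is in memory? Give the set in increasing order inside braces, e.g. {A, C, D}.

{A, C, H, R, X}

E: miss, frames [E]
A: miss, frames [E, A]
H: miss, frames [E, A, H]
A: hit
E: hit
C: miss, frames [E, A, H, C]
R: miss, frames [E, A, H, C, R]
X: miss, evict E, frames [A, H, C, R, X]
H: hit
R: hit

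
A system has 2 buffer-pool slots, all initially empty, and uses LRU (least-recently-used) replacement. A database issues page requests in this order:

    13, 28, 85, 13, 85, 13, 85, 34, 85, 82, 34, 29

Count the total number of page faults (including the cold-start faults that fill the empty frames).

8

13: miss, frames {13}
28: miss, frames {13,28}
85: miss, evict 13, frames {28,85}
13: miss, evict 28, frames {85,13}
85: hit
13: hit
85: hit
34: miss, evict 13, frames {85,34}
85: hit
82: miss, evict 34, frames {85,82}
34: miss, evict 85, frames {82,34}
29: miss, evict 82, frames {34,29}
Page faults: 8.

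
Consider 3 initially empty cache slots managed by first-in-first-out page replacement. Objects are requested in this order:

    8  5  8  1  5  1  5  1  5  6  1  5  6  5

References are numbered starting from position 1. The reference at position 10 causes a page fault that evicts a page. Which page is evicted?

pos 1: 8 → fault, frames (8)
pos 2: 5 → fault, frames (8 5)
pos 3: 8 → hit
pos 4: 1 → fault, frames (8 5 1)
pos 5: 5 → hit
pos 6: 1 → hit
pos 7: 5 → hit
pos 8: 1 → hit
pos 9: 5 → hit
pos 10: 6 → fault, evict 8, frames (5 1 6)
At position 10, page 8 is evicted.

8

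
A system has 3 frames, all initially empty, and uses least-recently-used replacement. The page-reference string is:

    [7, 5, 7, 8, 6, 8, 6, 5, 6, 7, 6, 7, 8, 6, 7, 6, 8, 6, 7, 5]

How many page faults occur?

8

7 → miss, frames (7)
5 → miss, frames (7 5)
7 → hit
8 → miss, frames (5 7 8)
6 → miss, evict 5, frames (7 8 6)
8 → hit
6 → hit
5 → miss, evict 7, frames (8 6 5)
6 → hit
7 → miss, evict 8, frames (5 6 7)
6 → hit
7 → hit
8 → miss, evict 5, frames (6 7 8)
6 → hit
7 → hit
6 → hit
8 → hit
6 → hit
7 → hit
5 → miss, evict 8, frames (6 7 5)
Page faults: 8.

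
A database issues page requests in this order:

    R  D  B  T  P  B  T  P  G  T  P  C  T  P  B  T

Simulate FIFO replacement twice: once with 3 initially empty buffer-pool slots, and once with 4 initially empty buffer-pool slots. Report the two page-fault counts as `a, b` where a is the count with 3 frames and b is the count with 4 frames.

10, 9

3 frames: F F F F F . . . F . . F F F F . → 10 faults.
4 frames: F F F F F . . . F . . F . . F F → 9 faults.
9 < 10: adding a frame reduced faults, as is typical.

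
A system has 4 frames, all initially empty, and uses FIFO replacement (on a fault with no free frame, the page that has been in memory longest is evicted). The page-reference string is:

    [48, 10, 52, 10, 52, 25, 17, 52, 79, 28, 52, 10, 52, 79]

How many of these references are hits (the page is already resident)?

48 → fault, frames (48)
10 → fault, frames (48 10)
52 → fault, frames (48 10 52)
10 → hit
52 → hit
25 → fault, frames (48 10 52 25)
17 → fault, evict 48, frames (10 52 25 17)
52 → hit
79 → fault, evict 10, frames (52 25 17 79)
28 → fault, evict 52, frames (25 17 79 28)
52 → fault, evict 25, frames (17 79 28 52)
10 → fault, evict 17, frames (79 28 52 10)
52 → hit
79 → hit
Hits: 5.

5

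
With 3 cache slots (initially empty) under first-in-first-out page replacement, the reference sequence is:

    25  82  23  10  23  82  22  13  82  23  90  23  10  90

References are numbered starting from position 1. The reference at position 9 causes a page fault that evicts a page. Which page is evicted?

10

pos 1: 25 -> miss, frames (25)
pos 2: 82 -> miss, frames (25 82)
pos 3: 23 -> miss, frames (25 82 23)
pos 4: 10 -> miss, evict 25, frames (82 23 10)
pos 5: 23 -> hit
pos 6: 82 -> hit
pos 7: 22 -> miss, evict 82, frames (23 10 22)
pos 8: 13 -> miss, evict 23, frames (10 22 13)
pos 9: 82 -> miss, evict 10, frames (22 13 82)
At position 9, page 10 is evicted.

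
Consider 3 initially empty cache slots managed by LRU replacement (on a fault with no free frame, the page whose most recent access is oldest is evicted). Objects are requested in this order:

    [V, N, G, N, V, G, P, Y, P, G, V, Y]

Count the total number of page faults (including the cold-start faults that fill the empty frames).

7

V → fault, frames [V]
N → fault, frames [V, N]
G → fault, frames [V, N, G]
N → hit
V → hit
G → hit
P → fault, evict N, frames [V, G, P]
Y → fault, evict V, frames [G, P, Y]
P → hit
G → hit
V → fault, evict Y, frames [P, G, V]
Y → fault, evict P, frames [G, V, Y]
Page faults: 7.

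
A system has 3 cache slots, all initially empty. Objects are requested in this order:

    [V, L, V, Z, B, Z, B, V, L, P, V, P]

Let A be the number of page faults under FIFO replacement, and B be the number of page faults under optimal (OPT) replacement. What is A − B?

1

Under FIFO: F F . F F . . F F F . . → 7 faults.
Under OPT: F F . F F . . . F F . . → 6 faults.
A − B = 7 − 6 = 1.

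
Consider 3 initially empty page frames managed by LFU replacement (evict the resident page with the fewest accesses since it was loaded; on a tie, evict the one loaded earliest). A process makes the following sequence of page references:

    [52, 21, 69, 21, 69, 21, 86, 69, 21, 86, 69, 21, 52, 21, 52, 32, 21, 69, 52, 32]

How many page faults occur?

52: miss, frames [52]
21: miss, frames [52, 21]
69: miss, frames [52, 21, 69]
21: hit
69: hit
21: hit
86: miss, evict 52, frames [21, 69, 86]
69: hit
21: hit
86: hit
69: hit
21: hit
52: miss, evict 86, frames [21, 69, 52]
21: hit
52: hit
32: miss, evict 52, frames [21, 69, 32]
21: hit
69: hit
52: miss, evict 32, frames [21, 69, 52]
32: miss, evict 52, frames [21, 69, 32]
Page faults: 8.

8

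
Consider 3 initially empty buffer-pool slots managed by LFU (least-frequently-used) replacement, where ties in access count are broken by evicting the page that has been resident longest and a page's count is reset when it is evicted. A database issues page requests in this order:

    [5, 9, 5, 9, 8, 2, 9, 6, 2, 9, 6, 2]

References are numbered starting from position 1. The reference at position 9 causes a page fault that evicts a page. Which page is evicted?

6

pos 1: 5 -> miss, frames [5]
pos 2: 9 -> miss, frames [5, 9]
pos 3: 5 -> hit
pos 4: 9 -> hit
pos 5: 8 -> miss, frames [5, 9, 8]
pos 6: 2 -> miss, evict 8, frames [5, 9, 2]
pos 7: 9 -> hit
pos 8: 6 -> miss, evict 2, frames [5, 9, 6]
pos 9: 2 -> miss, evict 6, frames [5, 9, 2]
At position 9, page 6 is evicted.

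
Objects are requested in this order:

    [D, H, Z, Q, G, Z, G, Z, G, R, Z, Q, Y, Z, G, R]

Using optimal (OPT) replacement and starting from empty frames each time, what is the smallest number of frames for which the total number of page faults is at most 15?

2

f=1: 16 faults
f=2: 10 faults
f=3: 8 faults
f=4: 7 faults
f=5: 7 faults
f=6: 7 faults
f=7: 7 faults
Smallest f with faults ≤ 15 is 2.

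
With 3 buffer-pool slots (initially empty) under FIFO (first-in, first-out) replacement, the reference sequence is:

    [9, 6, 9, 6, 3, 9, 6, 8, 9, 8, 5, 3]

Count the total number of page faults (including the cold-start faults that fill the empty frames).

9 → fault, frames [9]
6 → fault, frames [9, 6]
9 → hit
6 → hit
3 → fault, frames [9, 6, 3]
9 → hit
6 → hit
8 → fault, evict 9, frames [6, 3, 8]
9 → fault, evict 6, frames [3, 8, 9]
8 → hit
5 → fault, evict 3, frames [8, 9, 5]
3 → fault, evict 8, frames [9, 5, 3]
Page faults: 7.

7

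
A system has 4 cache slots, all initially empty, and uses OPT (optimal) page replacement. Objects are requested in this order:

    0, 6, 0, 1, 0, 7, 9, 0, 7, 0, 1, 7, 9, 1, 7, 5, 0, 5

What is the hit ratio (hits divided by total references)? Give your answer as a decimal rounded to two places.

0: fault, frames {0}
6: fault, frames {0,6}
0: hit
1: fault, frames {0,6,1}
0: hit
7: fault, frames {0,6,1,7}
9: fault, evict 6, frames {0,1,7,9}
0: hit
7: hit
0: hit
1: hit
7: hit
9: hit
1: hit
7: hit
5: fault, evict 9, frames {0,1,7,5}
0: hit
5: hit
Hits: 12 of 18 references → 12/18 = 0.6667.

0.67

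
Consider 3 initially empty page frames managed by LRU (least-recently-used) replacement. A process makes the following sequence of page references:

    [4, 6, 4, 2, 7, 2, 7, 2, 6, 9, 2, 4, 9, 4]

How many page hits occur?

7

4 → miss, frames [4]
6 → miss, frames [4, 6]
4 → hit
2 → miss, frames [6, 4, 2]
7 → miss, evict 6, frames [4, 2, 7]
2 → hit
7 → hit
2 → hit
6 → miss, evict 4, frames [7, 2, 6]
9 → miss, evict 7, frames [2, 6, 9]
2 → hit
4 → miss, evict 6, frames [9, 2, 4]
9 → hit
4 → hit
Hits: 7.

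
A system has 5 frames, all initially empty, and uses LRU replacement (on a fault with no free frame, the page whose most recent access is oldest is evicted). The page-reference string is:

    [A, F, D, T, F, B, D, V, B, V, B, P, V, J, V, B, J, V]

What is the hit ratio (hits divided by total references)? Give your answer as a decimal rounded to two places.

0.56

A: fault, frames (A)
F: fault, frames (A F)
D: fault, frames (A F D)
T: fault, frames (A F D T)
F: hit
B: fault, frames (A D T F B)
D: hit
V: fault, evict A, frames (T F B D V)
B: hit
V: hit
B: hit
P: fault, evict T, frames (F D V B P)
V: hit
J: fault, evict F, frames (D B P V J)
V: hit
B: hit
J: hit
V: hit
Hits: 10 of 18 references → 10/18 = 0.5556.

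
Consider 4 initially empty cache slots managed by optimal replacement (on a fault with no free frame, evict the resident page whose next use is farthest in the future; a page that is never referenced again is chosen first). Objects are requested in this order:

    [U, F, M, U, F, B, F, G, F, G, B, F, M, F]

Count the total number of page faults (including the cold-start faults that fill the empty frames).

U → miss, frames [U]
F → miss, frames [U, F]
M → miss, frames [U, F, M]
U → hit
F → hit
B → miss, frames [U, F, M, B]
F → hit
G → miss, evict U, frames [F, M, B, G]
F → hit
G → hit
B → hit
F → hit
M → hit
F → hit
Page faults: 5.

5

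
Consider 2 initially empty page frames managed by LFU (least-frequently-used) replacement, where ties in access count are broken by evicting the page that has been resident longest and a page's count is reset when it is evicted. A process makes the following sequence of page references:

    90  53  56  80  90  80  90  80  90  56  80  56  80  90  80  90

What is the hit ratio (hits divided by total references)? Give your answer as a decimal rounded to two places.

90: miss, frames [90]
53: miss, frames [90, 53]
56: miss, evict 90, frames [53, 56]
80: miss, evict 53, frames [56, 80]
90: miss, evict 56, frames [80, 90]
80: hit
90: hit
80: hit
90: hit
56: miss, evict 80, frames [90, 56]
80: miss, evict 56, frames [90, 80]
56: miss, evict 80, frames [90, 56]
80: miss, evict 56, frames [90, 80]
90: hit
80: hit
90: hit
Hits: 7 of 16 references → 7/16 = 0.4375.

0.44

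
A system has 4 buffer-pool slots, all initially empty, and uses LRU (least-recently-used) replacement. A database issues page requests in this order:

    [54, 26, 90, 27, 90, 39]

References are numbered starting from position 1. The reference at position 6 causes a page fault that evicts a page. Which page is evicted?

pos 1: 54 -> miss, frames {54}
pos 2: 26 -> miss, frames {54,26}
pos 3: 90 -> miss, frames {54,26,90}
pos 4: 27 -> miss, frames {54,26,90,27}
pos 5: 90 -> hit
pos 6: 39 -> miss, evict 54, frames {26,27,90,39}
At position 6, page 54 is evicted.

54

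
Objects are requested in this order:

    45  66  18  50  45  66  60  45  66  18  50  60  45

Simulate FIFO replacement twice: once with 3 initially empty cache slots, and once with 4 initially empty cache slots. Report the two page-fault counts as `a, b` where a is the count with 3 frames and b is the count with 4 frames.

3 frames: F F F F F F F . . F F . F → 10 faults.
4 frames: F F F F . . F F F F F F F → 11 faults.
11 > 10: adding a frame increased faults — Belady's anomaly.

10, 11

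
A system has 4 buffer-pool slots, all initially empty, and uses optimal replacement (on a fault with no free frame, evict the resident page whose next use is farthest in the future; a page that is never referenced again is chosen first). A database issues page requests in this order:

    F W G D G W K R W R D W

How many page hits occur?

6

F: fault, frames [F]
W: fault, frames [F, W]
G: fault, frames [F, W, G]
D: fault, frames [F, W, G, D]
G: hit
W: hit
K: fault, evict G, frames [F, W, D, K]
R: fault, evict K, frames [F, W, D, R]
W: hit
R: hit
D: hit
W: hit
Hits: 6.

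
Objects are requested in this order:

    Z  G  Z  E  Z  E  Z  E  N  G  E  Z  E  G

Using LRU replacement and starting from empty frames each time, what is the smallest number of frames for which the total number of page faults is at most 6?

3

f=1: 14 faults
f=2: 8 faults
f=3: 6 faults
f=4: 4 faults
Smallest f with faults ≤ 6 is 3.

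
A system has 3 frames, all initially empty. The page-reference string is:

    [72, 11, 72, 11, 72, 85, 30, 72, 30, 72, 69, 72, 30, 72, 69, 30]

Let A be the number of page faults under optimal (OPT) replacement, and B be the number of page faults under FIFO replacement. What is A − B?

-1

Under OPT: F F . . . F F . . . F . . . . . → 5 faults.
Under FIFO: F F . . . F F F . . F . . . . . → 6 faults.
A − B = 5 − 6 = -1.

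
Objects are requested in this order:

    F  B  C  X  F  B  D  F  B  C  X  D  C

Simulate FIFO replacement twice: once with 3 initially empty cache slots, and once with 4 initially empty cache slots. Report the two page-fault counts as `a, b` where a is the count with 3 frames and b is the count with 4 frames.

3 frames: F F F F F F F . . F F . . → 9 faults.
4 frames: F F F F . . F F F F F F . → 10 faults.
10 > 9: adding a frame increased faults — Belady's anomaly.

9, 10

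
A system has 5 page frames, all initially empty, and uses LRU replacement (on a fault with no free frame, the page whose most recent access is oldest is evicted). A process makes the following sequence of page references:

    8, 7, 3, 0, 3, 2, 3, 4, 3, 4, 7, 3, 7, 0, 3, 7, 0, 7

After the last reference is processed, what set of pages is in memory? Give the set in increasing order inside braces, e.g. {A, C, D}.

8: miss, frames {8}
7: miss, frames {8,7}
3: miss, frames {8,7,3}
0: miss, frames {8,7,3,0}
3: hit
2: miss, frames {8,7,0,3,2}
3: hit
4: miss, evict 8, frames {7,0,2,3,4}
3: hit
4: hit
7: hit
3: hit
7: hit
0: hit
3: hit
7: hit
0: hit
7: hit

{0, 2, 3, 4, 7}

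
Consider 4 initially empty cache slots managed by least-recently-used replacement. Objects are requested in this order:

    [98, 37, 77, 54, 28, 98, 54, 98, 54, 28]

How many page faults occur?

6

98: fault, frames [98]
37: fault, frames [98, 37]
77: fault, frames [98, 37, 77]
54: fault, frames [98, 37, 77, 54]
28: fault, evict 98, frames [37, 77, 54, 28]
98: fault, evict 37, frames [77, 54, 28, 98]
54: hit
98: hit
54: hit
28: hit
Page faults: 6.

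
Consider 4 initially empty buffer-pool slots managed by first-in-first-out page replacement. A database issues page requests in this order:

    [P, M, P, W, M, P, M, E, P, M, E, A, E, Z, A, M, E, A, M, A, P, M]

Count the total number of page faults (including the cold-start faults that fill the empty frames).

P: miss, frames {P}
M: miss, frames {P,M}
P: hit
W: miss, frames {P,M,W}
M: hit
P: hit
M: hit
E: miss, frames {P,M,W,E}
P: hit
M: hit
E: hit
A: miss, evict P, frames {M,W,E,A}
E: hit
Z: miss, evict M, frames {W,E,A,Z}
A: hit
M: miss, evict W, frames {E,A,Z,M}
E: hit
A: hit
M: hit
A: hit
P: miss, evict E, frames {A,Z,M,P}
M: hit
Page faults: 8.

8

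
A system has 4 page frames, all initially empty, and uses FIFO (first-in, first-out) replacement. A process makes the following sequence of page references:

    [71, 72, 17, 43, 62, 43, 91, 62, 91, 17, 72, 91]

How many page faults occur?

7

71: fault, frames [71]
72: fault, frames [71, 72]
17: fault, frames [71, 72, 17]
43: fault, frames [71, 72, 17, 43]
62: fault, evict 71, frames [72, 17, 43, 62]
43: hit
91: fault, evict 72, frames [17, 43, 62, 91]
62: hit
91: hit
17: hit
72: fault, evict 17, frames [43, 62, 91, 72]
91: hit
Page faults: 7.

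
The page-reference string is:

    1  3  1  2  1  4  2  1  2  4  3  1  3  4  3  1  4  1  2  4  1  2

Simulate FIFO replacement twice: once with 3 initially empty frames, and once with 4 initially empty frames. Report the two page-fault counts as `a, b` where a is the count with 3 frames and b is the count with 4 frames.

9, 4

3 frames: F F . F . F . F . . F . . . . . . . F F F . → 9 faults.
4 frames: F F . F . F . . . . . . . . . . . . . . . . → 4 faults.
4 < 9: adding a frame reduced faults, as is typical.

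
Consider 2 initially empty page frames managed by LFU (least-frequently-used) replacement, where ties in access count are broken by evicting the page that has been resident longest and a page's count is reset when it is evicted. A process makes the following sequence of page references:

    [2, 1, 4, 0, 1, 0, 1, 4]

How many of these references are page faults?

6

2: fault, frames {2}
1: fault, frames {2,1}
4: fault, evict 2, frames {1,4}
0: fault, evict 1, frames {4,0}
1: fault, evict 4, frames {0,1}
0: hit
1: hit
4: fault, evict 0, frames {1,4}
Page faults: 6.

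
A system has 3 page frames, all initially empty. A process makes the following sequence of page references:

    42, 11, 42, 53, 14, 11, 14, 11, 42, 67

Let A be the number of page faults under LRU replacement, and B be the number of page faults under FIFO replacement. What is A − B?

Under LRU: F F . F F F . . F F → 7 faults.
Under FIFO: F F . F F . . . F F → 6 faults.
A − B = 7 − 6 = 1.

1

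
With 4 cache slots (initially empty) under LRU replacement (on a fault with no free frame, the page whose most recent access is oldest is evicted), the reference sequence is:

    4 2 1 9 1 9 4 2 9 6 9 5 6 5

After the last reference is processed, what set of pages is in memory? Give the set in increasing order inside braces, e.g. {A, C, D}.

4: fault, frames [4]
2: fault, frames [4, 2]
1: fault, frames [4, 2, 1]
9: fault, frames [4, 2, 1, 9]
1: hit
9: hit
4: hit
2: hit
9: hit
6: fault, evict 1, frames [4, 2, 9, 6]
9: hit
5: fault, evict 4, frames [2, 6, 9, 5]
6: hit
5: hit

{2, 5, 6, 9}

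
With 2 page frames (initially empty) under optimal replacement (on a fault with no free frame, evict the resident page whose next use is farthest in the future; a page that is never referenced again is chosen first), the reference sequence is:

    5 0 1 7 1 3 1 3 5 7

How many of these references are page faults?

7

5 -> fault, frames [5]
0 -> fault, frames [5, 0]
1 -> fault, evict 0, frames [5, 1]
7 -> fault, evict 5, frames [1, 7]
1 -> hit
3 -> fault, evict 7, frames [1, 3]
1 -> hit
3 -> hit
5 -> fault, evict 3, frames [1, 5]
7 -> fault, evict 5, frames [1, 7]
Page faults: 7.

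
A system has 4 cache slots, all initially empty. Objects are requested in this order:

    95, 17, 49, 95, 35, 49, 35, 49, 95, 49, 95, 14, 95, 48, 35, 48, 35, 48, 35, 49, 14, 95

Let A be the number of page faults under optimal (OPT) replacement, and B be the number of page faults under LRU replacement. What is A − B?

-3

Under OPT: F F F . F . . . . . . F . F . . . . . . . F → 7 faults.
Under LRU: F F F . F . . . . . . F . F F . . . . F F F → 10 faults.
A − B = 7 − 10 = -3.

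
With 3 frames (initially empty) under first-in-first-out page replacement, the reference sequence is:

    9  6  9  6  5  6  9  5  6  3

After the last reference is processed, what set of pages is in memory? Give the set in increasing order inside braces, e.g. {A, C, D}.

9 -> fault, frames {9}
6 -> fault, frames {9,6}
9 -> hit
6 -> hit
5 -> fault, frames {9,6,5}
6 -> hit
9 -> hit
5 -> hit
6 -> hit
3 -> fault, evict 9, frames {6,5,3}

{3, 5, 6}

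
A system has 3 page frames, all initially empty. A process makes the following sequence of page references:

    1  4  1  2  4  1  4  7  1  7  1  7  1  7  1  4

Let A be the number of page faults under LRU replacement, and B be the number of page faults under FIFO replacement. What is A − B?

Under LRU: F F . F . . . F . . . . . . . . → 4 faults.
Under FIFO: F F . F . . . F F . . . . . . F → 6 faults.
A − B = 4 − 6 = -2.

-2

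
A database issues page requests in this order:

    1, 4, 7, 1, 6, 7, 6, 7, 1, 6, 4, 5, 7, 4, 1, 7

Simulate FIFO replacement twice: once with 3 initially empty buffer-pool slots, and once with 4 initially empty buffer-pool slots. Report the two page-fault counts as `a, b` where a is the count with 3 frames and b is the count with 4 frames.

9, 6

3 frames: F F F . F . . . F . F F F . F . → 9 faults.
4 frames: F F F . F . . . . . . F . . F . → 6 faults.
6 < 9: adding a frame reduced faults, as is typical.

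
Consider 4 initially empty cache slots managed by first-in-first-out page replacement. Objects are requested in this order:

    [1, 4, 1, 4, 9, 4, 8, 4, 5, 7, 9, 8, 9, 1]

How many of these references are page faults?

7

1 -> fault, frames {1}
4 -> fault, frames {1,4}
1 -> hit
4 -> hit
9 -> fault, frames {1,4,9}
4 -> hit
8 -> fault, frames {1,4,9,8}
4 -> hit
5 -> fault, evict 1, frames {4,9,8,5}
7 -> fault, evict 4, frames {9,8,5,7}
9 -> hit
8 -> hit
9 -> hit
1 -> fault, evict 9, frames {8,5,7,1}
Page faults: 7.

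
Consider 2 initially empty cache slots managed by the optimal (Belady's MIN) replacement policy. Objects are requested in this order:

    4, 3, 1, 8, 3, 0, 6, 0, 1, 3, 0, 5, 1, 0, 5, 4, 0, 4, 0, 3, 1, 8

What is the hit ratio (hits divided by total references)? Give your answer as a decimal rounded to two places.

4: fault, frames [4]
3: fault, frames [4, 3]
1: fault, evict 4, frames [3, 1]
8: fault, evict 1, frames [3, 8]
3: hit
0: fault, evict 8, frames [3, 0]
6: fault, evict 3, frames [0, 6]
0: hit
1: fault, evict 6, frames [0, 1]
3: fault, evict 1, frames [0, 3]
0: hit
5: fault, evict 3, frames [0, 5]
1: fault, evict 5, frames [0, 1]
0: hit
5: fault, evict 1, frames [0, 5]
4: fault, evict 5, frames [0, 4]
0: hit
4: hit
0: hit
3: fault, evict 4, frames [0, 3]
1: fault, evict 3, frames [0, 1]
8: fault, evict 1, frames [0, 8]
Hits: 7 of 22 references → 7/22 = 0.3182.

0.32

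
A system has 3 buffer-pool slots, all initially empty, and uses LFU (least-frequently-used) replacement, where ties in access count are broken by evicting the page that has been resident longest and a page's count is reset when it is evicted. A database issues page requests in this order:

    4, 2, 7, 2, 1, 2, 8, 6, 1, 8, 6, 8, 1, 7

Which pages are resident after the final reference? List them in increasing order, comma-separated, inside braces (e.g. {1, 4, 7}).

{2, 7, 8}

4 → miss, frames (4)
2 → miss, frames (4 2)
7 → miss, frames (4 2 7)
2 → hit
1 → miss, evict 4, frames (2 7 1)
2 → hit
8 → miss, evict 7, frames (2 1 8)
6 → miss, evict 1, frames (2 8 6)
1 → miss, evict 8, frames (2 6 1)
8 → miss, evict 6, frames (2 1 8)
6 → miss, evict 1, frames (2 8 6)
8 → hit
1 → miss, evict 6, frames (2 8 1)
7 → miss, evict 1, frames (2 8 7)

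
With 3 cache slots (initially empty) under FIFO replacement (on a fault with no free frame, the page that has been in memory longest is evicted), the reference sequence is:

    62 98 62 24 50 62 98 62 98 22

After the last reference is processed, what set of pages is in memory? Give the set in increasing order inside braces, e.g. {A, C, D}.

{22, 62, 98}

62: miss, frames {62}
98: miss, frames {62,98}
62: hit
24: miss, frames {62,98,24}
50: miss, evict 62, frames {98,24,50}
62: miss, evict 98, frames {24,50,62}
98: miss, evict 24, frames {50,62,98}
62: hit
98: hit
22: miss, evict 50, frames {62,98,22}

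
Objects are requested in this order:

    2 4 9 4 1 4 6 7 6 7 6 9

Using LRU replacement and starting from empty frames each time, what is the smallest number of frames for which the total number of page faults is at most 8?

f=1: 12 faults
f=2: 7 faults
f=3: 7 faults
f=4: 7 faults
f=5: 6 faults
f=6: 6 faults
Smallest f with faults ≤ 8 is 2.

2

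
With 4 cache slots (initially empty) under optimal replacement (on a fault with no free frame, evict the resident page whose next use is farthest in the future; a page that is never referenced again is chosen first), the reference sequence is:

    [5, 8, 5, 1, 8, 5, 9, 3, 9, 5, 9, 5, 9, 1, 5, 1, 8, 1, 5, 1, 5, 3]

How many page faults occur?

5: miss, frames {5}
8: miss, frames {5,8}
5: hit
1: miss, frames {5,8,1}
8: hit
5: hit
9: miss, frames {5,8,1,9}
3: miss, evict 8, frames {5,1,9,3}
9: hit
5: hit
9: hit
5: hit
9: hit
1: hit
5: hit
1: hit
8: miss, evict 9, frames {5,1,3,8}
1: hit
5: hit
1: hit
5: hit
3: hit
Page faults: 6.

6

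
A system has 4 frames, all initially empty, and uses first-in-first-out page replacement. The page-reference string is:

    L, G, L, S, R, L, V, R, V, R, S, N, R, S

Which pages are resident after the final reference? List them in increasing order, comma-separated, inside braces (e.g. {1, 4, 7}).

{N, R, S, V}

L → miss, frames {L}
G → miss, frames {L,G}
L → hit
S → miss, frames {L,G,S}
R → miss, frames {L,G,S,R}
L → hit
V → miss, evict L, frames {G,S,R,V}
R → hit
V → hit
R → hit
S → hit
N → miss, evict G, frames {S,R,V,N}
R → hit
S → hit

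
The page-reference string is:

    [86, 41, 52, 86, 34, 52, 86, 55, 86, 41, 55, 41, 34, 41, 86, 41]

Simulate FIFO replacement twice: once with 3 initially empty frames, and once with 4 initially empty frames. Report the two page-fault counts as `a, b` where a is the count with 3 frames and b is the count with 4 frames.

9, 7

3 frames: F F F . F . F F . F . . F . F . → 9 faults.
4 frames: F F F . F . . F F F . . . . . . → 7 faults.
7 < 9: adding a frame reduced faults, as is typical.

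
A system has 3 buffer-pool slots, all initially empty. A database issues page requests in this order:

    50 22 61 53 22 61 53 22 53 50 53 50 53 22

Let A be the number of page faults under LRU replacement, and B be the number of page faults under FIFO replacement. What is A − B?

Under LRU: F F F F . . . . . F . . . . → 5 faults.
Under FIFO: F F F F . . . . . F . . . F → 6 faults.
A − B = 5 − 6 = -1.

-1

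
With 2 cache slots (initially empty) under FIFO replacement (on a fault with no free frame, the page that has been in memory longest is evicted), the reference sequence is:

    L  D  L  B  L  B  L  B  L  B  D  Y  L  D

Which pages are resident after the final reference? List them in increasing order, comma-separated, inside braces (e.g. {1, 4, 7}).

L → fault, frames [L]
D → fault, frames [L, D]
L → hit
B → fault, evict L, frames [D, B]
L → fault, evict D, frames [B, L]
B → hit
L → hit
B → hit
L → hit
B → hit
D → fault, evict B, frames [L, D]
Y → fault, evict L, frames [D, Y]
L → fault, evict D, frames [Y, L]
D → fault, evict Y, frames [L, D]

{D, L}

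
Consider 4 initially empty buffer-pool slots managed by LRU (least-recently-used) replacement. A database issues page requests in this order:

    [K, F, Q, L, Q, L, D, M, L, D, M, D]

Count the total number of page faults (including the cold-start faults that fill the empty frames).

K → fault, frames [K]
F → fault, frames [K, F]
Q → fault, frames [K, F, Q]
L → fault, frames [K, F, Q, L]
Q → hit
L → hit
D → fault, evict K, frames [F, Q, L, D]
M → fault, evict F, frames [Q, L, D, M]
L → hit
D → hit
M → hit
D → hit
Page faults: 6.

6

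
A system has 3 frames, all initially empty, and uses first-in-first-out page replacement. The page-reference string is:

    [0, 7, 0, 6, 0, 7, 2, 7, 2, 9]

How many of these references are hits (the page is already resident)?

0 -> fault, frames [0]
7 -> fault, frames [0, 7]
0 -> hit
6 -> fault, frames [0, 7, 6]
0 -> hit
7 -> hit
2 -> fault, evict 0, frames [7, 6, 2]
7 -> hit
2 -> hit
9 -> fault, evict 7, frames [6, 2, 9]
Hits: 5.

5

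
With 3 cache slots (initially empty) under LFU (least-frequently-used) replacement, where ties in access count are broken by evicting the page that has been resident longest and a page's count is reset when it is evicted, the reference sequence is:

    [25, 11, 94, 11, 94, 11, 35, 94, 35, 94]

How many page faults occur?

4

25 → fault, frames (25)
11 → fault, frames (25 11)
94 → fault, frames (25 11 94)
11 → hit
94 → hit
11 → hit
35 → fault, evict 25, frames (11 94 35)
94 → hit
35 → hit
94 → hit
Page faults: 4.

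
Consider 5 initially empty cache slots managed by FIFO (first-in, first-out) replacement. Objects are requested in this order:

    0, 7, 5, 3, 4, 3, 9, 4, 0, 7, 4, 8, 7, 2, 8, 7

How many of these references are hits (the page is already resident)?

6

0 → fault, frames [0]
7 → fault, frames [0, 7]
5 → fault, frames [0, 7, 5]
3 → fault, frames [0, 7, 5, 3]
4 → fault, frames [0, 7, 5, 3, 4]
3 → hit
9 → fault, evict 0, frames [7, 5, 3, 4, 9]
4 → hit
0 → fault, evict 7, frames [5, 3, 4, 9, 0]
7 → fault, evict 5, frames [3, 4, 9, 0, 7]
4 → hit
8 → fault, evict 3, frames [4, 9, 0, 7, 8]
7 → hit
2 → fault, evict 4, frames [9, 0, 7, 8, 2]
8 → hit
7 → hit
Hits: 6.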